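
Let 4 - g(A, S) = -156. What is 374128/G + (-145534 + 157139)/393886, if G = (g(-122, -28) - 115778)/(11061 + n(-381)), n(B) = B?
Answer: -786921921845275/22770155774 ≈ -34559.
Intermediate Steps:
g(A, S) = 160 (g(A, S) = 4 - 1*(-156) = 4 + 156 = 160)
G = -57809/5340 (G = (160 - 115778)/(11061 - 381) = -115618/10680 = -115618*1/10680 = -57809/5340 ≈ -10.826)
374128/G + (-145534 + 157139)/393886 = 374128/(-57809/5340) + (-145534 + 157139)/393886 = 374128*(-5340/57809) + 11605*(1/393886) = -1997843520/57809 + 11605/393886 = -786921921845275/22770155774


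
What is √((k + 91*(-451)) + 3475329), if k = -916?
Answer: 2*√858343 ≈ 1852.9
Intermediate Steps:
√((k + 91*(-451)) + 3475329) = √((-916 + 91*(-451)) + 3475329) = √((-916 - 41041) + 3475329) = √(-41957 + 3475329) = √3433372 = 2*√858343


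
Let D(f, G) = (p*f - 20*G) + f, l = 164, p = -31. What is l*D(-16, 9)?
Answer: 49200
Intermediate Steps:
D(f, G) = -30*f - 20*G (D(f, G) = (-31*f - 20*G) + f = -30*f - 20*G)
l*D(-16, 9) = 164*(-30*(-16) - 20*9) = 164*(480 - 180) = 164*300 = 49200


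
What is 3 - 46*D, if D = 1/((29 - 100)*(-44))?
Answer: 4663/1562 ≈ 2.9853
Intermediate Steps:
D = 1/3124 (D = -1/44/(-71) = -1/71*(-1/44) = 1/3124 ≈ 0.00032010)
3 - 46*D = 3 - 46*1/3124 = 3 - 23/1562 = 4663/1562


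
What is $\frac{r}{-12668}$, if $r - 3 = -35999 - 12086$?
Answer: $\frac{24041}{6334} \approx 3.7955$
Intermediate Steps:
$r = -48082$ ($r = 3 - 48085 = -48082$)
$\frac{r}{-12668} = - \frac{48082}{-12668} = \left(-48082\right) \left(- \frac{1}{12668}\right) = \frac{24041}{6334}$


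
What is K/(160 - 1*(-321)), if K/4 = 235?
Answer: 940/481 ≈ 1.9543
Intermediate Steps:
K = 940 (K = 4*235 = 940)
K/(160 - 1*(-321)) = 940/(160 - 1*(-321)) = 940/(160 + 321) = 940/481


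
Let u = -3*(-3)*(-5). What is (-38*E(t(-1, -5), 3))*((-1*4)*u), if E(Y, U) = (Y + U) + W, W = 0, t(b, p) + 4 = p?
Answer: 41040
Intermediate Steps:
t(b, p) = -4 + p
u = -45 (u = 9*(-5) = -45)
E(Y, U) = U + Y (E(Y, U) = (Y + U) + 0 = (U + Y) + 0 = U + Y)
(-38*E(t(-1, -5), 3))*((-1*4)*u) = (-38*(3 + (-4 - 5)))*(-1*4*(-45)) = (-38*(3 - 9))*(-4*(-45)) = -38*(-6)*180 = 228*180 = 41040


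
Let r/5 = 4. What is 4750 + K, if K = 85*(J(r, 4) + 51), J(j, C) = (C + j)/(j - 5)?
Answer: 9221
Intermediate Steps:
r = 20 (r = 5*4 = 20)
J(j, C) = (C + j)/(-5 + j)
K = 4471 (K = 85*((4 + 20)/(-5 + 20) + 51) = 85*(24/15 + 51) = 85*((1/15)*24 + 51) = 85*(8/5 + 51) = 85*(263/5) = 4471)
4750 + K = 4750 + 4471 = 9221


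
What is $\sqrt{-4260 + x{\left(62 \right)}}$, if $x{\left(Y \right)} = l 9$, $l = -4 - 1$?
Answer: $i \sqrt{4305} \approx 65.613 i$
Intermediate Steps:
$l = -5$ ($l = -4 - 1 = -5$)
$x{\left(Y \right)} = -45$ ($x{\left(Y \right)} = \left(-5\right) 9 = -45$)
$\sqrt{-4260 + x{\left(62 \right)}} = \sqrt{-4260 - 45} = \sqrt{-4305} = i \sqrt{4305}$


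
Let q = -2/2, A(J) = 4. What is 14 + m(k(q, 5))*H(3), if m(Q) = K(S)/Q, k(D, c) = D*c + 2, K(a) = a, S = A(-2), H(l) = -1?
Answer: 46/3 ≈ 15.333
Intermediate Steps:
S = 4
q = -1 (q = -2*½ = -1)
k(D, c) = 2 + D*c
m(Q) = 4/Q
14 + m(k(q, 5))*H(3) = 14 + (4/(2 - 1*5))*(-1) = 14 + (4/(2 - 5))*(-1) = 14 + (4/(-3))*(-1) = 14 + (4*(-⅓))*(-1) = 14 - 4/3*(-1) = 14 + 4/3 = 46/3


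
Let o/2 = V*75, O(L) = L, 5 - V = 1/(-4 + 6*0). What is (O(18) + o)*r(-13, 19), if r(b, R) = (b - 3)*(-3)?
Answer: 38664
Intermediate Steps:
V = 21/4 (V = 5 - 1/(-4 + 6*0) = 5 - 1/(-4 + 0) = 5 - 1/(-4) = 5 - 1*(-¼) = 5 + ¼ = 21/4 ≈ 5.2500)
r(b, R) = 9 - 3*b (r(b, R) = (-3 + b)*(-3) = 9 - 3*b)
o = 1575/2 (o = 2*((21/4)*75) = 2*(1575/4) = 1575/2 ≈ 787.50)
(O(18) + o)*r(-13, 19) = (18 + 1575/2)*(9 - 3*(-13)) = 1611*(9 + 39)/2 = (1611/2)*48 = 38664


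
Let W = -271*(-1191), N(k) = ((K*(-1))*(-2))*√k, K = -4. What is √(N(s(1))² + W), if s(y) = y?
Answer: 5*√12913 ≈ 568.18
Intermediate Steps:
N(k) = -8*√k (N(k) = (-4*(-1)*(-2))*√k = (4*(-2))*√k = -8*√k)
W = 322761
√(N(s(1))² + W) = √((-8*√1)² + 322761) = √((-8*1)² + 322761) = √((-8)² + 322761) = √(64 + 322761) = √322825 = 5*√12913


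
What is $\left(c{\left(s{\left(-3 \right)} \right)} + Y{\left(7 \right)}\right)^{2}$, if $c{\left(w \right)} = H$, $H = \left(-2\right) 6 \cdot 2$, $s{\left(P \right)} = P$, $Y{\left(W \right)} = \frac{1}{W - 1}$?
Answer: $\frac{20449}{36} \approx 568.03$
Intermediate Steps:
$Y{\left(W \right)} = \frac{1}{-1 + W}$
$H = -24$ ($H = \left(-12\right) 2 = -24$)
$c{\left(w \right)} = -24$
$\left(c{\left(s{\left(-3 \right)} \right)} + Y{\left(7 \right)}\right)^{2} = \left(-24 + \frac{1}{-1 + 7}\right)^{2} = \left(-24 + \frac{1}{6}\right)^{2} = \left(- \frac{143}{6}\right)^{2} = \frac{20449}{36}$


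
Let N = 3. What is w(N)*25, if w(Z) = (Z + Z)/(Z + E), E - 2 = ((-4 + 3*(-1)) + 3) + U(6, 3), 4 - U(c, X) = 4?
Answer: 150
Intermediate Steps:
U(c, X) = 0 (U(c, X) = 4 - 1*4 = 4 - 4 = 0)
E = -2 (E = 2 + (((-4 + 3*(-1)) + 3) + 0) = 2 + (((-4 - 3) + 3) + 0) = 2 + ((-7 + 3) + 0) = 2 + (-4 + 0) = 2 - 4 = -2)
w(Z) = 2*Z/(-2 + Z) (w(Z) = (Z + Z)/(Z - 2) = (2*Z)/(-2 + Z) = 2*Z/(-2 + Z))
w(N)*25 = (2*3/(-2 + 3))*25 = (2*3/1)*25 = (2*3*1)*25 = 6*25 = 150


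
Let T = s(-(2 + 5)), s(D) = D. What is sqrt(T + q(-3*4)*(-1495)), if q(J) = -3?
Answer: sqrt(4478) ≈ 66.918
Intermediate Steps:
T = -7 (T = -(2 + 5) = -1*7 = -7)
sqrt(T + q(-3*4)*(-1495)) = sqrt(-7 - 3*(-1495)) = sqrt(-7 + 4485) = sqrt(4478)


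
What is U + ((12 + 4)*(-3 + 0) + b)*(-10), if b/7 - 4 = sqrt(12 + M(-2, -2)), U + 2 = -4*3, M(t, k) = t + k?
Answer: 186 - 140*sqrt(2) ≈ -11.990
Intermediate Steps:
M(t, k) = k + t
U = -14 (U = -2 - 4*3 = -2 - 12 = -14)
b = 28 + 14*sqrt(2) (b = 28 + 7*sqrt(12 + (-2 - 2)) = 28 + 7*sqrt(12 - 4) = 28 + 7*sqrt(8) = 28 + 7*(2*sqrt(2)) = 28 + 14*sqrt(2) ≈ 47.799)
U + ((12 + 4)*(-3 + 0) + b)*(-10) = -14 + ((12 + 4)*(-3 + 0) + (28 + 14*sqrt(2)))*(-10) = -14 + (16*(-3) + (28 + 14*sqrt(2)))*(-10) = -14 + (-48 + (28 + 14*sqrt(2)))*(-10) = -14 + (-20 + 14*sqrt(2))*(-10) = -14 + (200 - 140*sqrt(2)) = 186 - 140*sqrt(2)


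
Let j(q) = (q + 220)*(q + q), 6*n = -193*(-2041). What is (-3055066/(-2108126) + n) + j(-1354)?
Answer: 19836573601333/6324378 ≈ 3.1365e+6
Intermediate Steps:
n = 393913/6 (n = (-193*(-2041))/6 = (⅙)*393913 = 393913/6 ≈ 65652.)
j(q) = 2*q*(220 + q) (j(q) = (220 + q)*(2*q) = 2*q*(220 + q))
(-3055066/(-2108126) + n) + j(-1354) = (-3055066/(-2108126) + 393913/6) + 2*(-1354)*(220 - 1354) = (-3055066*(-1/2108126) + 393913/6) + 2*(-1354)*(-1134) = (1527533/1054063 + 393913/6) + 3070872 = 415218283717/6324378 + 3070872 = 19836573601333/6324378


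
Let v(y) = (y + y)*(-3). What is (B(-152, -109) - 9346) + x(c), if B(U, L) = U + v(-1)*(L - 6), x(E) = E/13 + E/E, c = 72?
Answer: -132359/13 ≈ -10181.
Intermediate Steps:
v(y) = -6*y (v(y) = (2*y)*(-3) = -6*y)
x(E) = 1 + E/13 (x(E) = E*(1/13) + 1 = E/13 + 1 = 1 + E/13)
B(U, L) = -36 + U + 6*L (B(U, L) = U + (-6*(-1))*(L - 6) = U + 6*(-6 + L) = U + (-36 + 6*L) = -36 + U + 6*L)
(B(-152, -109) - 9346) + x(c) = ((-36 - 152 + 6*(-109)) - 9346) + (1 + (1/13)*72) = ((-36 - 152 - 654) - 9346) + (1 + 72/13) = (-842 - 9346) + 85/13 = -10188 + 85/13 = -132359/13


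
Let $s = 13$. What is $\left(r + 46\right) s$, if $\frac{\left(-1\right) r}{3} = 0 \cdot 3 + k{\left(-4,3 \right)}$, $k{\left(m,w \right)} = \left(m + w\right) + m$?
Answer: $793$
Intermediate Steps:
$k{\left(m,w \right)} = w + 2 m$
$r = 15$ ($r = - 3 \left(0 \cdot 3 + \left(3 + 2 \left(-4\right)\right)\right) = - 3 \left(0 + \left(3 - 8\right)\right) = - 3 \left(0 - 5\right) = \left(-3\right) \left(-5\right) = 15$)
$\left(r + 46\right) s = \left(15 + 46\right) 13 = 61 \cdot 13 = 793$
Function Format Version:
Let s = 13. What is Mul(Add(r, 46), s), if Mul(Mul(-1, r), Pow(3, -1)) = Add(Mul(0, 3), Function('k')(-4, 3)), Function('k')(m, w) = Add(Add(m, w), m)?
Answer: 793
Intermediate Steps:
Function('k')(m, w) = Add(w, Mul(2, m))
r = 15 (r = Mul(-3, Add(Mul(0, 3), Add(3, Mul(2, -4)))) = Mul(-3, Add(0, Add(3, -8))) = Mul(-3, Add(0, -5)) = Mul(-3, -5) = 15)
Mul(Add(r, 46), s) = Mul(Add(15, 46), 13) = Mul(61, 13) = 793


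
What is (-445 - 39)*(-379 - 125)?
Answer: 243936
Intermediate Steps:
(-445 - 39)*(-379 - 125) = -484*(-504) = 243936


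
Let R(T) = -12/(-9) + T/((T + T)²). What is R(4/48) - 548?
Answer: -1631/3 ≈ -543.67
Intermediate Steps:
R(T) = 4/3 + 1/(4*T) (R(T) = -12*(-⅑) + T/((2*T)²) = 4/3 + T/((4*T²)) = 4/3 + T*(1/(4*T²)) = 4/3 + 1/(4*T))
R(4/48) - 548 = (3 + 16*(4/48))/(12*((4/48))) - 548 = (3 + 16*(4*(1/48)))/(12*((4*(1/48)))) - 548 = (3 + 16*(1/12))/(12*(1/12)) - 548 = (1/12)*12*(3 + 4/3) - 548 = (1/12)*12*(13/3) - 548 = 13/3 - 548 = -1631/3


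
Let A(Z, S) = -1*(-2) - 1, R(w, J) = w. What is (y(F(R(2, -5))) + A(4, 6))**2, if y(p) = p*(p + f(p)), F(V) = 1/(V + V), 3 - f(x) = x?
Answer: 49/16 ≈ 3.0625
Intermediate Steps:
f(x) = 3 - x
F(V) = 1/(2*V)
A(Z, S) = 1 (A(Z, S) = 2 - 1 = 1)
y(p) = 3*p (y(p) = p*(p + (3 - p)) = p*3 = 3*p)
(y(F(R(2, -5))) + A(4, 6))**2 = (3*((1/2)/2) + 1)**2 = (3*((1/2)*(1/2)) + 1)**2 = (3*(1/4) + 1)**2 = (3/4 + 1)**2 = (7/4)**2 = 49/16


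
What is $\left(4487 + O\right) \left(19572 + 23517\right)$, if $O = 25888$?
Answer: $1308828375$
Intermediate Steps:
$\left(4487 + O\right) \left(19572 + 23517\right) = \left(4487 + 25888\right) \left(19572 + 23517\right) = 30375 \cdot 43089 = 1308828375$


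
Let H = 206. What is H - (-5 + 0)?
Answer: 211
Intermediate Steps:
H - (-5 + 0) = 206 - (-5 + 0) = 206 - 1*(-5) = 206 + 5 = 211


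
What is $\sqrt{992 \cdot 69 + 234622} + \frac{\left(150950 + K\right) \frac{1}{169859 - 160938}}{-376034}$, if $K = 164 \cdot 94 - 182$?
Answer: $- \frac{83092}{1677299657} + \sqrt{303070} \approx 550.52$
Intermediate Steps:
$K = 15234$ ($K = 15416 - 182 = 15234$)
$\sqrt{992 \cdot 69 + 234622} + \frac{\left(150950 + K\right) \frac{1}{169859 - 160938}}{-376034} = \sqrt{992 \cdot 69 + 234622} + \frac{\left(150950 + 15234\right) \frac{1}{169859 - 160938}}{-376034} = \sqrt{68448 + 234622} + \frac{166184}{8921} \left(- \frac{1}{376034}\right) = \sqrt{303070} + 166184 \cdot \frac{1}{8921} \left(- \frac{1}{376034}\right) = \sqrt{303070} + \frac{166184}{8921} \left(- \frac{1}{376034}\right) = \sqrt{303070} - \frac{83092}{1677299657} = - \frac{83092}{1677299657} + \sqrt{303070}$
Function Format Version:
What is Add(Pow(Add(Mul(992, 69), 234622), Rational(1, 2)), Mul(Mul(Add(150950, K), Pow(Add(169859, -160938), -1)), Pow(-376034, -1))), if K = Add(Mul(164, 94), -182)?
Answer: Add(Rational(-83092, 1677299657), Pow(303070, Rational(1, 2))) ≈ 550.52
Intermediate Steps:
K = 15234 (K = Add(15416, -182) = 15234)
Add(Pow(Add(Mul(992, 69), 234622), Rational(1, 2)), Mul(Mul(Add(150950, K), Pow(Add(169859, -160938), -1)), Pow(-376034, -1))) = Add(Pow(Add(Mul(992, 69), 234622), Rational(1, 2)), Mul(Mul(Add(150950, 15234), Pow(Add(169859, -160938), -1)), Pow(-376034, -1))) = Add(Pow(Add(68448, 234622), Rational(1, 2)), Mul(Mul(166184, Pow(8921, -1)), Rational(-1, 376034))) = Add(Pow(303070, Rational(1, 2)), Mul(Mul(166184, Rational(1, 8921)), Rational(-1, 376034))) = Add(Pow(303070, Rational(1, 2)), Mul(Rational(166184, 8921), Rational(-1, 376034))) = Add(Pow(303070, Rational(1, 2)), Rational(-83092, 1677299657)) = Add(Rational(-83092, 1677299657), Pow(303070, Rational(1, 2)))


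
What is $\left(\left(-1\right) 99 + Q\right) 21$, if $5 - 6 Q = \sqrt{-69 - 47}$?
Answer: $- \frac{4123}{2} - 7 i \sqrt{29} \approx -2061.5 - 37.696 i$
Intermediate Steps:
$Q = \frac{5}{6} - \frac{i \sqrt{29}}{3}$ ($Q = \frac{5}{6} - \frac{\sqrt{-69 - 47}}{6} = \frac{5}{6} - \frac{\sqrt{-116}}{6} = \frac{5}{6} - \frac{2 i \sqrt{29}}{6} = \frac{5}{6} - \frac{i \sqrt{29}}{3} \approx 0.83333 - 1.7951 i$)
$\left(\left(-1\right) 99 + Q\right) 21 = \left(\left(-1\right) 99 + \left(\frac{5}{6} - \frac{i \sqrt{29}}{3}\right)\right) 21 = \left(-99 + \left(\frac{5}{6} - \frac{i \sqrt{29}}{3}\right)\right) 21 = \left(- \frac{589}{6} - \frac{i \sqrt{29}}{3}\right) 21 = - \frac{4123}{2} - 7 i \sqrt{29}$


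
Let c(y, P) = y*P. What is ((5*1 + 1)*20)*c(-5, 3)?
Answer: -1800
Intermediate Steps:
c(y, P) = P*y
((5*1 + 1)*20)*c(-5, 3) = ((5*1 + 1)*20)*(3*(-5)) = ((5 + 1)*20)*(-15) = (6*20)*(-15) = 120*(-15) = -1800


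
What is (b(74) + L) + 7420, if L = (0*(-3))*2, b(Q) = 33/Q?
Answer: 549113/74 ≈ 7420.4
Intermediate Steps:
L = 0 (L = 0*2 = 0)
(b(74) + L) + 7420 = (33/74 + 0) + 7420 = 33/74 + 7420 = 549113/74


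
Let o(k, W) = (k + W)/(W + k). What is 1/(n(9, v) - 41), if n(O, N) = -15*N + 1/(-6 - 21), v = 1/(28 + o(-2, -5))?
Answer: -783/32537 ≈ -0.024065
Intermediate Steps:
o(k, W) = 1 (o(k, W) = (W + k)/(W + k) = 1)
v = 1/29 (v = 1/(28 + 1) = 1/29 ≈ 0.034483)
n(O, N) = -1/27 - 15*N (n(O, N) = -15*N + 1/(-27) = -15*N - 1/27 = -1/27 - 15*N)
1/(n(9, v) - 41) = 1/((-1/27 - 15*1/29) - 41) = 1/((-1/27 - 15/29) - 41) = 1/(-434/783 - 41) = 1/(-32537/783) = -783/32537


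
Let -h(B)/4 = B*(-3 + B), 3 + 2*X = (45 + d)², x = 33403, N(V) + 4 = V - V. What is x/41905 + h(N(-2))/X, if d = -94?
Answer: 35356837/50244095 ≈ 0.70370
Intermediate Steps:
N(V) = -4 (N(V) = -4 + (V - V) = -4 + 0 = -4)
X = 1199 (X = -3/2 + (45 - 94)²/2 = -3/2 + (½)*(-49)² = -3/2 + (½)*2401 = -3/2 + 2401/2 = 1199)
h(B) = -4*B*(-3 + B)
x/41905 + h(N(-2))/X = 33403/41905 + (4*(-4)*(3 - 1*(-4)))/1199 = 33403*(1/41905) + (4*(-4)*(3 + 4))*(1/1199) = 33403/41905 + (4*(-4)*7)*(1/1199) = 33403/41905 - 112*1/1199 = 33403/41905 - 112/1199 = 35356837/50244095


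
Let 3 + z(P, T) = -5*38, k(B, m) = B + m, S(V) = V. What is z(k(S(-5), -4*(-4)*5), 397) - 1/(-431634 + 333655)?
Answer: -18909946/97979 ≈ -193.00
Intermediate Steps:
z(P, T) = -193 (z(P, T) = -3 - 5*38 = -3 - 190 = -193)
z(k(S(-5), -4*(-4)*5), 397) - 1/(-431634 + 333655) = -193 - 1/(-431634 + 333655) = -193 - 1/(-97979) = -193 - 1*(-1/97979) = -193 + 1/97979 = -18909946/97979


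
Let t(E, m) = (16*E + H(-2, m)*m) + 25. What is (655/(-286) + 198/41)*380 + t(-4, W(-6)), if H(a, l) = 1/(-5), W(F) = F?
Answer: 27176243/29315 ≈ 927.04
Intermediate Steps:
H(a, l) = -⅕
t(E, m) = 25 + 16*E - m/5 (t(E, m) = (16*E - m/5) + 25 = 25 + 16*E - m/5)
(655/(-286) + 198/41)*380 + t(-4, W(-6)) = (655/(-286) + 198/41)*380 + (25 + 16*(-4) - ⅕*(-6)) = (655*(-1/286) + 198*(1/41))*380 + (25 - 64 + 6/5) = (-655/286 + 198/41)*380 - 189/5 = (29773/11726)*380 - 189/5 = 5656870/5863 - 189/5 = 27176243/29315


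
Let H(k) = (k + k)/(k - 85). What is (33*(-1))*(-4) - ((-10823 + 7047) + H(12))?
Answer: 285308/73 ≈ 3908.3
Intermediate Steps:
H(k) = 2*k/(-85 + k) (H(k) = (2*k)/(-85 + k) = 2*k/(-85 + k))
(33*(-1))*(-4) - ((-10823 + 7047) + H(12)) = (33*(-1))*(-4) - ((-10823 + 7047) + 2*12/(-85 + 12)) = -33*(-4) - (-3776 + 2*12/(-73)) = 132 - (-3776 + 2*12*(-1/73)) = 132 - (-3776 - 24/73) = 132 - 1*(-275672/73) = 132 + 275672/73 = 285308/73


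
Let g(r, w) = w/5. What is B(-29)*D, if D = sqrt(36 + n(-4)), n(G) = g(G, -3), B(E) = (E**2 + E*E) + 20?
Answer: 1702*sqrt(885)/5 ≈ 10127.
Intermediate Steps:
g(r, w) = w/5 (g(r, w) = w*(1/5) = w/5)
B(E) = 20 + 2*E**2 (B(E) = (E**2 + E**2) + 20 = 2*E**2 + 20 = 20 + 2*E**2)
n(G) = -3/5 (n(G) = (1/5)*(-3) = -3/5)
D = sqrt(885)/5 (D = sqrt(36 - 3/5) = sqrt(177/5) = sqrt(885)/5 ≈ 5.9498)
B(-29)*D = (20 + 2*(-29)**2)*(sqrt(885)/5) = (20 + 2*841)*(sqrt(885)/5) = (20 + 1682)*(sqrt(885)/5) = 1702*(sqrt(885)/5) = 1702*sqrt(885)/5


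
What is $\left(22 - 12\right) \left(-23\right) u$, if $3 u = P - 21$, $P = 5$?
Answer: $\frac{3680}{3} \approx 1226.7$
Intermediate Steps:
$u = - \frac{16}{3}$ ($u = \frac{5 - 21}{3} = \frac{1}{3} \left(-16\right) = - \frac{16}{3} \approx -5.3333$)
$\left(22 - 12\right) \left(-23\right) u = \left(22 - 12\right) \left(-23\right) \left(- \frac{16}{3}\right) = 10 \left(-23\right) \left(- \frac{16}{3}\right) = \left(-230\right) \left(- \frac{16}{3}\right) = \frac{3680}{3}$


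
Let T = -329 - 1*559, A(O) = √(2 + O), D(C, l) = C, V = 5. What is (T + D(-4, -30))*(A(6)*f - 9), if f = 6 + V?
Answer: 8028 - 19624*√2 ≈ -19725.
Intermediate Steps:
f = 11 (f = 6 + 5 = 11)
T = -888 (T = -329 - 559 = -888)
(T + D(-4, -30))*(A(6)*f - 9) = (-888 - 4)*(√(2 + 6)*11 - 9) = -892*(√8*11 - 9) = -892*((2*√2)*11 - 9) = -892*(22*√2 - 9) = -892*(-9 + 22*√2) = 8028 - 19624*√2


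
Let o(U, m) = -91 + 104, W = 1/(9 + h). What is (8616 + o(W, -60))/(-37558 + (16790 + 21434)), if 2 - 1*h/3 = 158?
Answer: 8629/666 ≈ 12.956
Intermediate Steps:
h = -468 (h = 6 - 3*158 = 6 - 474 = -468)
W = -1/459 (W = 1/(9 - 468) = 1/(-459) = -1/459 ≈ -0.0021787)
o(U, m) = 13
(8616 + o(W, -60))/(-37558 + (16790 + 21434)) = (8616 + 13)/(-37558 + (16790 + 21434)) = 8629/(-37558 + 38224) = 8629/666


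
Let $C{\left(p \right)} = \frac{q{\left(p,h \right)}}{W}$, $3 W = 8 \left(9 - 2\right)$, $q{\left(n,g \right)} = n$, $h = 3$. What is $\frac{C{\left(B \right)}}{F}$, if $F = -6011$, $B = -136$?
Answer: $\frac{51}{42077} \approx 0.0012121$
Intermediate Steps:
$W = \frac{56}{3}$ ($W = \frac{8 \left(9 - 2\right)}{3} = \frac{8 \cdot 7}{3} = \frac{1}{3} \cdot 56 = \frac{56}{3} \approx 18.667$)
$C{\left(p \right)} = \frac{3 p}{56}$ ($C{\left(p \right)} = \frac{p}{\frac{56}{3}} = p \frac{3}{56} = \frac{3 p}{56}$)
$\frac{C{\left(B \right)}}{F} = \frac{\frac{3}{56} \left(-136\right)}{-6011} = \left(- \frac{51}{7}\right) \left(- \frac{1}{6011}\right) = \frac{51}{42077}$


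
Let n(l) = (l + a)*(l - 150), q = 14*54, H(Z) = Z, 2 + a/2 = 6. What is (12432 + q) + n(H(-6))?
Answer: 12876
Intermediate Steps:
a = 8 (a = -4 + 2*6 = -4 + 12 = 8)
q = 756
n(l) = (-150 + l)*(8 + l) (n(l) = (l + 8)*(l - 150) = (8 + l)*(-150 + l) = (-150 + l)*(8 + l))
(12432 + q) + n(H(-6)) = (12432 + 756) + (-1200 + (-6)² - 142*(-6)) = 13188 + (-1200 + 36 + 852) = 13188 - 312 = 12876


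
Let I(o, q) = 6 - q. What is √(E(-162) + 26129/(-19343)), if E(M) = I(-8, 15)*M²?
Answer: I*√105081603211/667 ≈ 486.0*I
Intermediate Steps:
E(M) = -9*M² (E(M) = (6 - 1*15)*M² = (6 - 15)*M² = -9*M²)
√(E(-162) + 26129/(-19343)) = √(-9*(-162)² + 26129/(-19343)) = √(-9*26244 + 26129*(-1/19343)) = √(-236196 - 901/667) = √(-157543633/667) = I*√105081603211/667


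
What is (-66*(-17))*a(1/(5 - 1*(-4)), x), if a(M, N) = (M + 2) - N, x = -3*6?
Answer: 67694/3 ≈ 22565.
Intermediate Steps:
x = -18
a(M, N) = 2 + M - N (a(M, N) = (2 + M) - N = 2 + M - N)
(-66*(-17))*a(1/(5 - 1*(-4)), x) = (-66*(-17))*(2 + 1/(5 - 1*(-4)) - 1*(-18)) = 1122*(2 + 1/(5 + 4) + 18) = 1122*(2 + 1/9 + 18) = 1122*(2 + ⅑ + 18) = 1122*(181/9) = 67694/3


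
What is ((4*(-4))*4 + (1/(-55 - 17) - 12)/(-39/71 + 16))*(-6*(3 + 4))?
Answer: 35814737/13164 ≈ 2720.7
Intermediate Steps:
((4*(-4))*4 + (1/(-55 - 17) - 12)/(-39/71 + 16))*(-6*(3 + 4)) = (-16*4 + (1/(-72) - 12)/(-39*1/71 + 16))*(-6*7) = (-64 + (-1/72 - 12)/(-39/71 + 16))*(-42) = (-64 - 865/(72*1097/71))*(-42) = (-64 - 865/72*71/1097)*(-42) = (-64 - 61415/78984)*(-42) = -5116391/78984*(-42) = 35814737/13164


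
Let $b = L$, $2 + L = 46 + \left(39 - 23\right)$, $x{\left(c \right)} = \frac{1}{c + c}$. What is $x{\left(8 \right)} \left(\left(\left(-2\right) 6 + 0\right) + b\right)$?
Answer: $3$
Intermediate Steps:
$x{\left(c \right)} = \frac{1}{2 c}$
$L = 60$ ($L = -2 + \left(46 + \left(39 - 23\right)\right) = -2 + \left(46 + 16\right) = -2 + 62 = 60$)
$b = 60$
$x{\left(8 \right)} \left(\left(\left(-2\right) 6 + 0\right) + b\right) = \frac{1}{2 \cdot 8} \left(\left(\left(-2\right) 6 + 0\right) + 60\right) = \frac{1}{2} \cdot \frac{1}{8} \left(\left(-12 + 0\right) + 60\right) = \frac{-12 + 60}{16} = \frac{1}{16} \cdot 48 = 3$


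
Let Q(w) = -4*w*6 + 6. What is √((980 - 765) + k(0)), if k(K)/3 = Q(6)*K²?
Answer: √215 ≈ 14.663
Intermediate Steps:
Q(w) = 6 - 24*w (Q(w) = -24*w + 6 = 6 - 24*w)
k(K) = -414*K² (k(K) = 3*((6 - 24*6)*K²) = 3*((6 - 144)*K²) = 3*(-138*K²) = -414*K²)
√((980 - 765) + k(0)) = √((980 - 765) - 414*0²) = √(215 - 414*0) = √(215 + 0) = √215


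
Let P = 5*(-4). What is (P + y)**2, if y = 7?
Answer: 169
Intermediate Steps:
P = -20
(P + y)**2 = (-20 + 7)**2 = (-13)**2 = 169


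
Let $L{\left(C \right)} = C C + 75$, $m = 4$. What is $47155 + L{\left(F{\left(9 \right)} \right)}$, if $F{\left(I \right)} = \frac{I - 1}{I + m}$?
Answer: $\frac{7981934}{169} \approx 47230.0$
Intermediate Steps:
$F{\left(I \right)} = \frac{-1 + I}{4 + I}$ ($F{\left(I \right)} = \frac{I - 1}{I + 4} = \frac{-1 + I}{4 + I}$)
$L{\left(C \right)} = 75 + C^{2}$ ($L{\left(C \right)} = C^{2} + 75 = 75 + C^{2}$)
$47155 + L{\left(F{\left(9 \right)} \right)} = 47155 + \left(75 + \left(\frac{-1 + 9}{4 + 9}\right)^{2}\right) = 47155 + \left(75 + \left(\frac{1}{13} \cdot 8\right)^{2}\right) = 47155 + \left(75 + \left(\frac{8}{13}\right)^{2}\right) = 47155 + \left(75 + \frac{64}{169}\right) = 47155 + \frac{12739}{169} = \frac{7981934}{169}$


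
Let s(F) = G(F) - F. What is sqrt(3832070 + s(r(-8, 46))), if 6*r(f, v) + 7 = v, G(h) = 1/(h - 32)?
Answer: sqrt(39868788246)/102 ≈ 1957.6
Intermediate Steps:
G(h) = 1/(-32 + h)
r(f, v) = -7/6 + v/6
s(F) = 1/(-32 + F) - F
sqrt(3832070 + s(r(-8, 46))) = sqrt(3832070 + (1 - (-7/6 + (1/6)*46)*(-32 + (-7/6 + (1/6)*46)))/(-32 + (-7/6 + (1/6)*46))) = sqrt(3832070 + (1 - (-7/6 + 23/3)*(-32 + (-7/6 + 23/3)))/(-32 + (-7/6 + 23/3))) = sqrt(3832070 + (1 - 1*13/2*(-32 + 13/2))/(-32 + 13/2)) = sqrt(3832070 + (1 - 1*13/2*(-51/2))/(-51/2)) = sqrt(3832070 - 2*(1 + 663/4)/51) = sqrt(3832070 - 2/51*667/4) = sqrt(3832070 - 667/102) = sqrt(390870473/102) = sqrt(39868788246)/102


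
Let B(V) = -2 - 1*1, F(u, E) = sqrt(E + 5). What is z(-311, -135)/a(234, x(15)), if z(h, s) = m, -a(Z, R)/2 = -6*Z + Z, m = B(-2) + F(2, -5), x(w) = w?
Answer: -1/780 ≈ -0.0012821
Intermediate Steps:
F(u, E) = sqrt(5 + E)
B(V) = -3 (B(V) = -2 - 1 = -3)
m = -3 (m = -3 + sqrt(5 - 5) = -3 + sqrt(0) = -3 + 0 = -3)
a(Z, R) = 10*Z (a(Z, R) = -2*(-6*Z + Z) = -(-10)*Z = 10*Z)
z(h, s) = -3
z(-311, -135)/a(234, x(15)) = -3/(10*234) = -3/2340 = -3*1/2340 = -1/780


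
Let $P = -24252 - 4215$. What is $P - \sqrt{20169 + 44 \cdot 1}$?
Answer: $-28467 - \sqrt{20213} \approx -28609.0$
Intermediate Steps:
$P = -28467$
$P - \sqrt{20169 + 44 \cdot 1} = -28467 - \sqrt{20169 + 44 \cdot 1} = -28467 - \sqrt{20169 + 44} = -28467 - \sqrt{20213}$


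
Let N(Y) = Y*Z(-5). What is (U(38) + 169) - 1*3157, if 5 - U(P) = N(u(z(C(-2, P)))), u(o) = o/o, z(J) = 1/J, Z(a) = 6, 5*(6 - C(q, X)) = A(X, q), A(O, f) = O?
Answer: -2989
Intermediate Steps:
C(q, X) = 6 - X/5
z(J) = 1/J
u(o) = 1
N(Y) = 6*Y (N(Y) = Y*6 = 6*Y)
U(P) = -1 (U(P) = 5 - 6 = -1)
(U(38) + 169) - 1*3157 = (-1 + 169) - 1*3157 = 168 - 3157 = -2989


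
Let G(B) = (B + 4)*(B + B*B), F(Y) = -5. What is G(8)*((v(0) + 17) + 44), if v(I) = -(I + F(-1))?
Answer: 57024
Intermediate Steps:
v(I) = 5 - I (v(I) = -(I - 5) = -(-5 + I) = 5 - I)
G(B) = (4 + B)*(B + B**2)
G(8)*((v(0) + 17) + 44) = (8*(4 + 8**2 + 5*8))*(((5 - 1*0) + 17) + 44) = (8*(4 + 64 + 40))*(((5 + 0) + 17) + 44) = (8*108)*((5 + 17) + 44) = 864*(22 + 44) = 864*66 = 57024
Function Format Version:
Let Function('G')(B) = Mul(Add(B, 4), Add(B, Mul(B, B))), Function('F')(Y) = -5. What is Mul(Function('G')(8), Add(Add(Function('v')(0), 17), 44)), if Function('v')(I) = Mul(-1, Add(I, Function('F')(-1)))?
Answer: 57024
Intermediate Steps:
Function('v')(I) = Add(5, Mul(-1, I)) (Function('v')(I) = Mul(-1, Add(I, -5)) = Mul(-1, Add(-5, I)) = Add(5, Mul(-1, I)))
Function('G')(B) = Mul(Add(4, B), Add(B, Pow(B, 2)))
Mul(Function('G')(8), Add(Add(Function('v')(0), 17), 44)) = Mul(Mul(8, Add(4, Pow(8, 2), Mul(5, 8))), Add(Add(Add(5, Mul(-1, 0)), 17), 44)) = Mul(Mul(8, Add(4, 64, 40)), Add(Add(Add(5, 0), 17), 44)) = Mul(Mul(8, 108), Add(Add(5, 17), 44)) = Mul(864, Add(22, 44)) = Mul(864, 66) = 57024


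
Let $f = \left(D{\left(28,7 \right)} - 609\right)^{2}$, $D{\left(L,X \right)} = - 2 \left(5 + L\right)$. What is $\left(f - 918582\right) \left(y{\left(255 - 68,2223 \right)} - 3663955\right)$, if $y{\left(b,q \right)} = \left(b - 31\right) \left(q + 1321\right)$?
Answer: $1440301356087$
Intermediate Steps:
$y{\left(b,q \right)} = \left(-31 + b\right) \left(1321 + q\right)$
$D{\left(L,X \right)} = -10 - 2 L$
$f = 455625$ ($f = \left(\left(-10 - 56\right) - 609\right)^{2} = \left(-66 - 609\right)^{2} = \left(-675\right)^{2} = 455625$)
$\left(f - 918582\right) \left(y{\left(255 - 68,2223 \right)} - 3663955\right) = \left(455625 - 918582\right) \left(\left(-40951 - 68913 + 1321 \left(255 - 68\right) + \left(255 - 68\right) 2223\right) - 3663955\right) = - 462957 \left(\left(-40951 - 68913 + 1321 \left(255 - 68\right) + \left(255 - 68\right) 2223\right) - 3663955\right) = - 462957 \left(\left(-40951 - 68913 + 1321 \cdot 187 + 187 \cdot 2223\right) - 3663955\right) = - 462957 \left(\left(-40951 - 68913 + 247027 + 415701\right) - 3663955\right) = - 462957 \left(552864 - 3663955\right) = \left(-462957\right) \left(-3111091\right) = 1440301356087$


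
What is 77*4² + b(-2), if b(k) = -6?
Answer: 1226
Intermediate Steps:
77*4² + b(-2) = 77*4² - 6 = 77*16 - 6 = 1232 - 6 = 1226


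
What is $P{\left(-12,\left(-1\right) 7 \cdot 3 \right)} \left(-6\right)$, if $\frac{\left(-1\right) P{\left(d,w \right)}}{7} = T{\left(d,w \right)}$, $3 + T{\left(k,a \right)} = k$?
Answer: $-630$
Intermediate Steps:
$T{\left(k,a \right)} = -3 + k$
$P{\left(d,w \right)} = 21 - 7 d$ ($P{\left(d,w \right)} = - 7 \left(-3 + d\right) = 21 - 7 d$)
$P{\left(-12,\left(-1\right) 7 \cdot 3 \right)} \left(-6\right) = \left(21 - -84\right) \left(-6\right) = \left(21 + 84\right) \left(-6\right) = 105 \left(-6\right) = -630$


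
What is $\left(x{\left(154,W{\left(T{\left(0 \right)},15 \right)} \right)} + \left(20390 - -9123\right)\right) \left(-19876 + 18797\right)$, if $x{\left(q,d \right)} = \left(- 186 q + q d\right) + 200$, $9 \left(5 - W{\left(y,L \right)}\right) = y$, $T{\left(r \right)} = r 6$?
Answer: $-1984281$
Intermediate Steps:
$T{\left(r \right)} = 6 r$
$W{\left(y,L \right)} = 5 - \frac{y}{9}$
$x{\left(q,d \right)} = 200 - 186 q + d q$ ($x{\left(q,d \right)} = \left(- 186 q + d q\right) + 200 = 200 - 186 q + d q$)
$\left(x{\left(154,W{\left(T{\left(0 \right)},15 \right)} \right)} + \left(20390 - -9123\right)\right) \left(-19876 + 18797\right) = \left(\left(200 - 28644 + \left(5 - \frac{6 \cdot 0}{9}\right) 154\right) + \left(20390 - -9123\right)\right) \left(-19876 + 18797\right) = \left(\left(200 - 28644 + \left(5 - 0\right) 154\right) + \left(20390 + 9123\right)\right) \left(-1079\right) = \left(\left(200 - 28644 + \left(5 + 0\right) 154\right) + 29513\right) \left(-1079\right) = \left(\left(200 - 28644 + 5 \cdot 154\right) + 29513\right) \left(-1079\right) = \left(\left(200 - 28644 + 770\right) + 29513\right) \left(-1079\right) = \left(-27674 + 29513\right) \left(-1079\right) = 1839 \left(-1079\right) = -1984281$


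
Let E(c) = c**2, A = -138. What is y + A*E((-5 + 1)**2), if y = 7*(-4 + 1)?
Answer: -35349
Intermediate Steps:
y = -21 (y = 7*(-3) = -21)
y + A*E((-5 + 1)**2) = -21 - 138*(-5 + 1)**4 = -21 - 138*((-4)**2)**2 = -21 - 138*16**2 = -21 - 138*256 = -21 - 35328 = -35349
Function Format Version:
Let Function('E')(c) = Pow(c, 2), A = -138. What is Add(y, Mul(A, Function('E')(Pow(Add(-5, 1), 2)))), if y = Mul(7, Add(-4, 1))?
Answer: -35349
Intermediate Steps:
y = -21 (y = Mul(7, -3) = -21)
Add(y, Mul(A, Function('E')(Pow(Add(-5, 1), 2)))) = Add(-21, Mul(-138, Pow(Pow(Add(-5, 1), 2), 2))) = Add(-21, Mul(-138, Pow(Pow(-4, 2), 2))) = Add(-21, Mul(-138, Pow(16, 2))) = Add(-21, Mul(-138, 256)) = Add(-21, -35328) = -35349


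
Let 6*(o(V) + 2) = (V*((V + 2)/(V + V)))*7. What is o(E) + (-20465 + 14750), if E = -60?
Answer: -34505/6 ≈ -5750.8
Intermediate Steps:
o(V) = -5/6 + 7*V/12 (o(V) = -2 + ((V*((V + 2)/(V + V)))*7)/6 = -2 + ((V*((2 + V)/((2*V))))*7)/6 = -2 + ((V*((2 + V)*(1/(2*V))))*7)/6 = -2 + ((V*((2 + V)/(2*V)))*7)/6 = -2 + ((1 + V/2)*7)/6 = -2 + (7 + 7*V/2)/6 = -2 + (7/6 + 7*V/12) = -5/6 + 7*V/12)
o(E) + (-20465 + 14750) = (-5/6 + (7/12)*(-60)) + (-20465 + 14750) = (-5/6 - 35) - 5715 = -215/6 - 5715 = -34505/6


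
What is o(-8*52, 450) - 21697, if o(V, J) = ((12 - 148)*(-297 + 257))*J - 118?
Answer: 2426185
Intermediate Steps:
o(V, J) = -118 + 5440*J (o(V, J) = (-136*(-40))*J - 118 = 5440*J - 118 = -118 + 5440*J)
o(-8*52, 450) - 21697 = (-118 + 5440*450) - 21697 = (-118 + 2448000) - 21697 = 2447882 - 21697 = 2426185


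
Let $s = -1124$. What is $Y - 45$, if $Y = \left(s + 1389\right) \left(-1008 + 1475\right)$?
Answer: $123710$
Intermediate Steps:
$Y = 123755$ ($Y = \left(-1124 + 1389\right) \left(-1008 + 1475\right) = 265 \cdot 467 = 123755$)
$Y - 45 = 123755 - 45 = 123710$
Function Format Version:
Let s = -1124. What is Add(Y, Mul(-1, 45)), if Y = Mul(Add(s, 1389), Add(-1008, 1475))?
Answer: 123710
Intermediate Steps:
Y = 123755 (Y = Mul(Add(-1124, 1389), Add(-1008, 1475)) = Mul(265, 467) = 123755)
Add(Y, Mul(-1, 45)) = Add(123755, Mul(-1, 45)) = Add(123755, -45) = 123710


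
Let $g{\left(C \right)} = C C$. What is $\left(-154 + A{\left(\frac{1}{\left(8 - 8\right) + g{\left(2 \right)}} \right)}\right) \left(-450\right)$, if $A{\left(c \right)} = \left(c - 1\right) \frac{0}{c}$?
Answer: $69300$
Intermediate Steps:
$g{\left(C \right)} = C^{2}$
$A{\left(c \right)} = 0$ ($A{\left(c \right)} = \left(-1 + c\right) 0 = 0$)
$\left(-154 + A{\left(\frac{1}{\left(8 - 8\right) + g{\left(2 \right)}} \right)}\right) \left(-450\right) = \left(-154 + 0\right) \left(-450\right) = \left(-154\right) \left(-450\right) = 69300$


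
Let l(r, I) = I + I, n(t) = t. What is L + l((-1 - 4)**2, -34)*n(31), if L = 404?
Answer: -1704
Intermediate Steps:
l(r, I) = 2*I
L + l((-1 - 4)**2, -34)*n(31) = 404 + (2*(-34))*31 = 404 - 68*31 = 404 - 2108 = -1704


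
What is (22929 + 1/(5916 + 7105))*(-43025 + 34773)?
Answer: -2463704824520/13021 ≈ -1.8921e+8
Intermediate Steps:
(22929 + 1/(5916 + 7105))*(-43025 + 34773) = (22929 + 1/13021)*(-8252) = (298558510/13021)*(-8252) = -2463704824520/13021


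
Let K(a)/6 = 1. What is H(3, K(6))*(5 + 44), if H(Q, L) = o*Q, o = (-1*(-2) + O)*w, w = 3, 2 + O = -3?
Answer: -1323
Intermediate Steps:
O = -5 (O = -2 - 3 = -5)
K(a) = 6 (K(a) = 6*1 = 6)
o = -9 (o = (-1*(-2) - 5)*3 = (2 - 5)*3 = -3*3 = -9)
H(Q, L) = -9*Q
H(3, K(6))*(5 + 44) = (-9*3)*(5 + 44) = -27*49 = -1323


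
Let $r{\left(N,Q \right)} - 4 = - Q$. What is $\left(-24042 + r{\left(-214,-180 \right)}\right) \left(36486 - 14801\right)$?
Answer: $-517360730$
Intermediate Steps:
$r{\left(N,Q \right)} = 4 - Q$
$\left(-24042 + r{\left(-214,-180 \right)}\right) \left(36486 - 14801\right) = \left(-24042 + \left(4 - -180\right)\right) \left(36486 - 14801\right) = \left(-24042 + \left(4 + 180\right)\right) 21685 = \left(-24042 + 184\right) 21685 = \left(-23858\right) 21685 = -517360730$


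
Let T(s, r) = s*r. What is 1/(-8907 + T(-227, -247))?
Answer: 1/47162 ≈ 2.1204e-5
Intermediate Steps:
T(s, r) = r*s
1/(-8907 + T(-227, -247)) = 1/(-8907 - 247*(-227)) = 1/(-8907 + 56069) = 1/47162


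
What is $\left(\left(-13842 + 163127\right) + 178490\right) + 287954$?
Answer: $615729$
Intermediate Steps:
$\left(\left(-13842 + 163127\right) + 178490\right) + 287954 = \left(149285 + 178490\right) + 287954 = 327775 + 287954 = 615729$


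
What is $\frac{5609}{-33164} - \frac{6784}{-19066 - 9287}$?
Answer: $\frac{65952599}{940298892} \approx 0.07014$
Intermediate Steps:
$\frac{5609}{-33164} - \frac{6784}{-19066 - 9287} = 5609 \left(- \frac{1}{33164}\right) - \frac{6784}{-28353} = - \frac{5609}{33164} - - \frac{6784}{28353} = - \frac{5609}{33164} + \frac{6784}{28353} = \frac{65952599}{940298892}$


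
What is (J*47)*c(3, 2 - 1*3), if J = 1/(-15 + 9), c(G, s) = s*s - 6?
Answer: 235/6 ≈ 39.167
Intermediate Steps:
c(G, s) = -6 + s² (c(G, s) = s² - 6 = -6 + s²)
J = -⅙ (J = 1/(-6) = -⅙ ≈ -0.16667)
(J*47)*c(3, 2 - 1*3) = (-⅙*47)*(-6 + (2 - 1*3)²) = -47*(-6 + (2 - 3)²)/6 = -47*(-6 + (-1)²)/6 = -47*(-6 + 1)/6 = -47/6*(-5) = 235/6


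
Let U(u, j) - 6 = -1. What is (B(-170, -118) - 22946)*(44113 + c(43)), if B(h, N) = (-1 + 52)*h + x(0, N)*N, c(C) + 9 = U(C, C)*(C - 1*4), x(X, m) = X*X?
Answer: -1400557184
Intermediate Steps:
U(u, j) = 5 (U(u, j) = 6 - 1 = 5)
x(X, m) = X²
c(C) = -29 + 5*C (c(C) = -9 + 5*(C - 1*4) = -9 + 5*(C - 4) = -9 + 5*(-4 + C) = -9 + (-20 + 5*C) = -29 + 5*C)
B(h, N) = 51*h (B(h, N) = (-1 + 52)*h + 0²*N = 51*h + 0*N = 51*h + 0 = 51*h)
(B(-170, -118) - 22946)*(44113 + c(43)) = (51*(-170) - 22946)*(44113 + (-29 + 5*43)) = (-8670 - 22946)*(44113 + (-29 + 215)) = -31616*(44113 + 186) = -31616*44299 = -1400557184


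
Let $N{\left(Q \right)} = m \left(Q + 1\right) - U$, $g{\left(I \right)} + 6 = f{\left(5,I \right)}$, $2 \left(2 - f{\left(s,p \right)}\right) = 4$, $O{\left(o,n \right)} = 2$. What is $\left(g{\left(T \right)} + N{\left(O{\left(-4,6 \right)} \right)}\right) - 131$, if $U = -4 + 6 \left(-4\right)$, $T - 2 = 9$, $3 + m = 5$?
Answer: $-103$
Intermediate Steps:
$m = 2$ ($m = -3 + 5 = 2$)
$T = 11$ ($T = 2 + 9 = 11$)
$f{\left(s,p \right)} = 0$ ($f{\left(s,p \right)} = 2 - 2 = 0$)
$g{\left(I \right)} = -6$ ($g{\left(I \right)} = -6 + 0 = -6$)
$U = -28$ ($U = -4 - 24 = -28$)
$N{\left(Q \right)} = 30 + 2 Q$ ($N{\left(Q \right)} = 2 \left(Q + 1\right) - -28 = 2 \left(1 + Q\right) + 28 = \left(2 + 2 Q\right) + 28 = 30 + 2 Q$)
$\left(g{\left(T \right)} + N{\left(O{\left(-4,6 \right)} \right)}\right) - 131 = \left(-6 + \left(30 + 2 \cdot 2\right)\right) - 131 = \left(-6 + \left(30 + 4\right)\right) - 131 = \left(-6 + 34\right) - 131 = 28 - 131 = -103$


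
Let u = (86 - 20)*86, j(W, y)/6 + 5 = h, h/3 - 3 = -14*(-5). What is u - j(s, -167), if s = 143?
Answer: 4392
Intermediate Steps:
h = 219 (h = 9 + 3*(-14*(-5)) = 9 + 3*70 = 9 + 210 = 219)
j(W, y) = 1284 (j(W, y) = -30 + 6*219 = -30 + 1314 = 1284)
u = 5676 (u = 66*86 = 5676)
u - j(s, -167) = 5676 - 1*1284 = 5676 - 1284 = 4392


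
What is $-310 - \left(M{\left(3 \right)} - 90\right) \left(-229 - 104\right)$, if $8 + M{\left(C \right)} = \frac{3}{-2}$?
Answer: $- \frac{66887}{2} \approx -33444.0$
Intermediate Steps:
$M{\left(C \right)} = - \frac{19}{2}$ ($M{\left(C \right)} = -8 + \frac{3}{-2} = -8 + 3 \left(- \frac{1}{2}\right) = -8 - \frac{3}{2} = - \frac{19}{2}$)
$-310 - \left(M{\left(3 \right)} - 90\right) \left(-229 - 104\right) = -310 - \left(- \frac{19}{2} - 90\right) \left(-229 - 104\right) = -310 - \left(- \frac{199}{2}\right) \left(-333\right) = -310 - \frac{66267}{2} = - \frac{66887}{2}$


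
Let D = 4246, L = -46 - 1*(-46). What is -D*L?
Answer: 0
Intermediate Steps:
L = 0 (L = -46 + 46 = 0)
-D*L = -4246*0 = -1*0 = 0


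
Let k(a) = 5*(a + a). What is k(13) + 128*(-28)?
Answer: -3454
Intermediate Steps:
k(a) = 10*a (k(a) = 5*(2*a) = 10*a)
k(13) + 128*(-28) = 10*13 + 128*(-28) = 130 - 3584 = -3454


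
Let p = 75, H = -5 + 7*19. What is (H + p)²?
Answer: 41209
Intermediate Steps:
H = 128 (H = -5 + 133 = 128)
(H + p)² = (128 + 75)² = 203² = 41209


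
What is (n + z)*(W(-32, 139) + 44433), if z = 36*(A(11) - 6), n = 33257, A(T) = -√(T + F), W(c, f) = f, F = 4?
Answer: 1472703452 - 1604592*√15 ≈ 1.4665e+9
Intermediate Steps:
A(T) = -√(4 + T) (A(T) = -√(T + 4) = -√(4 + T))
z = -216 - 36*√15 (z = 36*(-√(4 + 11) - 6) = 36*(-√15 - 6) = 36*(-6 - √15) = -216 - 36*√15 ≈ -355.43)
(n + z)*(W(-32, 139) + 44433) = (33257 + (-216 - 36*√15))*(139 + 44433) = (33041 - 36*√15)*44572 = 1472703452 - 1604592*√15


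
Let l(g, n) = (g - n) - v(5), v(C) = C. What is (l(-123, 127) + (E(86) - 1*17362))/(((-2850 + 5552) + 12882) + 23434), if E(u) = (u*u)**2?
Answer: 18227733/13006 ≈ 1401.5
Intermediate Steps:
E(u) = u**4 (E(u) = (u**2)**2 = u**4)
l(g, n) = -5 + g - n (l(g, n) = (g - n) - 1*5 = (g - n) - 5 = -5 + g - n)
(l(-123, 127) + (E(86) - 1*17362))/(((-2850 + 5552) + 12882) + 23434) = ((-5 - 123 - 1*127) + (86**4 - 1*17362))/(((-2850 + 5552) + 12882) + 23434) = ((-5 - 123 - 127) + (54700816 - 17362))/((2702 + 12882) + 23434) = (-255 + 54683454)/(15584 + 23434) = 54683199/39018 = 54683199*(1/39018) = 18227733/13006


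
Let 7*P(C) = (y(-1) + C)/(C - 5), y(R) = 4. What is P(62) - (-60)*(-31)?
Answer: -247358/133 ≈ -1859.8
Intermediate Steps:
P(C) = (4 + C)/(7*(-5 + C)) (P(C) = ((4 + C)/(C - 5))/7 = ((4 + C)/(-5 + C))/7 = (4 + C)/(7*(-5 + C)))
P(62) - (-60)*(-31) = (4 + 62)/(7*(-5 + 62)) - (-60)*(-31) = (⅐)*66/57 - 1*1860 = (⅐)*(1/57)*66 - 1860 = 22/133 - 1860 = -247358/133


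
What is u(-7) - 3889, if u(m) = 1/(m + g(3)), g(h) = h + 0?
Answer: -15557/4 ≈ -3889.3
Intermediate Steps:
g(h) = h
u(m) = 1/(3 + m) (u(m) = 1/(m + 3) = 1/(3 + m))
u(-7) - 3889 = 1/(3 - 7) - 3889 = 1/(-4) - 3889 = -¼ - 3889 = -15557/4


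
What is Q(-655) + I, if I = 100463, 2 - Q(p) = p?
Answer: 101120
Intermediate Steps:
Q(p) = 2 - p
Q(-655) + I = (2 - 1*(-655)) + 100463 = (2 + 655) + 100463 = 657 + 100463 = 101120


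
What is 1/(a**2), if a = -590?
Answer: 1/348100 ≈ 2.8727e-6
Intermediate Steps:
1/(a**2) = 1/((-590)**2) = 1/348100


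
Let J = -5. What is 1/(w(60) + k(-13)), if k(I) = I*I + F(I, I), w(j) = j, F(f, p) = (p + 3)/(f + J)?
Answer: 9/2066 ≈ 0.0043562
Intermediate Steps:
F(f, p) = (3 + p)/(-5 + f) (F(f, p) = (p + 3)/(f - 5) = (3 + p)/(-5 + f))
k(I) = I² + (3 + I)/(-5 + I) (k(I) = I*I + (3 + I)/(-5 + I) = I² + (3 + I)/(-5 + I))
1/(w(60) + k(-13)) = 1/(60 + (3 - 13 + (-13)²*(-5 - 13))/(-5 - 13)) = 1/(60 + (3 - 13 + 169*(-18))/(-18)) = 1/(60 - (3 - 13 - 3042)/18) = 1/(60 - 1/18*(-3052)) = 1/(60 + 1526/9) = 1/(2066/9) = 9/2066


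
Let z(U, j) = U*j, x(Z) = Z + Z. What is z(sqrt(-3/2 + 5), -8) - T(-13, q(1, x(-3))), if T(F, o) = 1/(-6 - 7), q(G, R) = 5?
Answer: 1/13 - 4*sqrt(14) ≈ -14.890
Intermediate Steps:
x(Z) = 2*Z
T(F, o) = -1/13 (T(F, o) = 1/(-13) = -1/13)
z(sqrt(-3/2 + 5), -8) - T(-13, q(1, x(-3))) = sqrt(-3/2 + 5)*(-8) - 1*(-1/13) = sqrt(-3*1/2 + 5)*(-8) + 1/13 = sqrt(-3/2 + 5)*(-8) + 1/13 = sqrt(7/2)*(-8) + 1/13 = (sqrt(14)/2)*(-8) + 1/13 = -4*sqrt(14) + 1/13 = 1/13 - 4*sqrt(14)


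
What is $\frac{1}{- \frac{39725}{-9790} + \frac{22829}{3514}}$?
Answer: $\frac{1720103}{18154478} \approx 0.094748$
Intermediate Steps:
$\frac{1}{- \frac{39725}{-9790} + \frac{22829}{3514}} = \frac{1}{\left(-39725\right) \left(- \frac{1}{9790}\right) + 22829 \cdot \frac{1}{3514}} = \frac{1}{\frac{7945}{1958} + \frac{22829}{3514}} = \frac{1}{\frac{18154478}{1720103}} = \frac{1720103}{18154478}$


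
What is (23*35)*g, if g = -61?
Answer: -49105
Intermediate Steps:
(23*35)*g = (23*35)*(-61) = 805*(-61) = -49105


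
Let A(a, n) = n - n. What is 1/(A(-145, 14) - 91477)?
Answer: -1/91477 ≈ -1.0932e-5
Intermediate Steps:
A(a, n) = 0
1/(A(-145, 14) - 91477) = 1/(0 - 91477) = 1/(-91477) = -1/91477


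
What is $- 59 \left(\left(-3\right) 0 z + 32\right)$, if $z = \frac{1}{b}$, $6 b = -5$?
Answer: $-1888$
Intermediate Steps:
$b = - \frac{5}{6}$ ($b = \frac{1}{6} \left(-5\right) = - \frac{5}{6} \approx -0.83333$)
$z = - \frac{6}{5}$ ($z = \frac{1}{- \frac{5}{6}} = - \frac{6}{5} \approx -1.2$)
$- 59 \left(\left(-3\right) 0 z + 32\right) = - 59 \left(\left(-3\right) 0 \left(- \frac{6}{5}\right) + 32\right) = - 59 \left(0 \left(- \frac{6}{5}\right) + 32\right) = - 59 \left(0 + 32\right) = \left(-59\right) 32 = -1888$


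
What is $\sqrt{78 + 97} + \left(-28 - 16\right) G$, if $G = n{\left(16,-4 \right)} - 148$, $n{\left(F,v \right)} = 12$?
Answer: $5984 + 5 \sqrt{7} \approx 5997.2$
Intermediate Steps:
$G = -136$ ($G = 12 - 148 = -136$)
$\sqrt{78 + 97} + \left(-28 - 16\right) G = \sqrt{78 + 97} + \left(-28 - 16\right) \left(-136\right) = \sqrt{175} + \left(-28 - 16\right) \left(-136\right) = 5 \sqrt{7} - -5984 = 5 \sqrt{7} + 5984 = 5984 + 5 \sqrt{7}$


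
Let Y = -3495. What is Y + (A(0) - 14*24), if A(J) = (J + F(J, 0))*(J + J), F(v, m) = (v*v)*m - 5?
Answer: -3831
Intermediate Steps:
F(v, m) = -5 + m*v² (F(v, m) = v²*m - 5 = m*v² - 5 = -5 + m*v²)
A(J) = 2*J*(-5 + J) (A(J) = (J + (-5 + 0*J²))*(J + J) = (J + (-5 + 0))*(2*J) = (J - 5)*(2*J) = (-5 + J)*(2*J) = 2*J*(-5 + J))
Y + (A(0) - 14*24) = -3495 + (2*0*(-5 + 0) - 14*24) = -3495 + (2*0*(-5) - 336) = -3495 + (0 - 336) = -3495 - 336 = -3831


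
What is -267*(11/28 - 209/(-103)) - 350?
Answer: -2874395/2884 ≈ -996.67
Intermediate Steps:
-267*(11/28 - 209/(-103)) - 350 = -267*(11*(1/28) - 209*(-1/103)) - 350 = -267*(11/28 + 209/103) - 350 = -267*6985/2884 - 350 = -1864995/2884 - 350 = -2874395/2884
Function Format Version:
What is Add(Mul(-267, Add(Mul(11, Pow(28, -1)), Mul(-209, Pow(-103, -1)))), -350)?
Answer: Rational(-2874395, 2884) ≈ -996.67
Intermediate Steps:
Add(Mul(-267, Add(Mul(11, Pow(28, -1)), Mul(-209, Pow(-103, -1)))), -350) = Add(Mul(-267, Add(Mul(11, Rational(1, 28)), Mul(-209, Rational(-1, 103)))), -350) = Add(Mul(-267, Add(Rational(11, 28), Rational(209, 103))), -350) = Add(Mul(-267, Rational(6985, 2884)), -350) = Add(Rational(-1864995, 2884), -350) = Rational(-2874395, 2884)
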